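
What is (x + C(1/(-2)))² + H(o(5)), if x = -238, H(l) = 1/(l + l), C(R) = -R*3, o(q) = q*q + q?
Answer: 838984/15 ≈ 55932.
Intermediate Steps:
o(q) = q + q² (o(q) = q² + q = q + q²)
C(R) = -3*R
H(l) = 1/(2*l)
(x + C(1/(-2)))² + H(o(5)) = (-238 - 3/(-2))² + 1/(2*((5*(1 + 5)))) = (-238 - 3*(-½))² + 1/(2*((5*6))) = (-238 + 3/2)² + (½)/30 = (-473/2)² + (½)*(1/30) = 223729/4 + 1/60 = 838984/15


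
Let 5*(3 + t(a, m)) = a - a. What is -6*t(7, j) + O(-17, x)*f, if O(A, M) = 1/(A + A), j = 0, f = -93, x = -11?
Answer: 705/34 ≈ 20.735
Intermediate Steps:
t(a, m) = -3 (t(a, m) = -3 + (a - a)/5 = -3 + (⅕)*0 = -3 + 0 = -3)
O(A, M) = 1/(2*A)
-6*t(7, j) + O(-17, x)*f = -6*(-3) + ((½)/(-17))*(-93) = 18 + ((½)*(-1/17))*(-93) = 18 - 1/34*(-93) = 18 + 93/34 = 705/34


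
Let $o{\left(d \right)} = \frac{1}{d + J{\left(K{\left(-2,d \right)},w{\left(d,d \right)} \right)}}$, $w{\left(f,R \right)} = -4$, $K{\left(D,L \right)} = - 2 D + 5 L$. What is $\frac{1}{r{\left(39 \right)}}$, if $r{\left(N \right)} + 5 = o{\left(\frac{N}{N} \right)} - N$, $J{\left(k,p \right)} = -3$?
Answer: $- \frac{2}{89} \approx -0.022472$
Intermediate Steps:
$o{\left(d \right)} = \frac{1}{-3 + d}$ ($o{\left(d \right)} = \frac{1}{d - 3} = \frac{1}{-3 + d}$)
$r{\left(N \right)} = - \frac{11}{2} - N$ ($r{\left(N \right)} = -5 - \left(N - \frac{1}{-3 + \frac{N}{N}}\right) = -5 - \left(N - \frac{1}{-3 + 1}\right) = -5 - \left(\frac{1}{2} + N\right) = - \frac{11}{2} - N$)
$\frac{1}{r{\left(39 \right)}} = \frac{1}{- \frac{11}{2} - 39} = \frac{1}{- \frac{89}{2}} = - \frac{2}{89}$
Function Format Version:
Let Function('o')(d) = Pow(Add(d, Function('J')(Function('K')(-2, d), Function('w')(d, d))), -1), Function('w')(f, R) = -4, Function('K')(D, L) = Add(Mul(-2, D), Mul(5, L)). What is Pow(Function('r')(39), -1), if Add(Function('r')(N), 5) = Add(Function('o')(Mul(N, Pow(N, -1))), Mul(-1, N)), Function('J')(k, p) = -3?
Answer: Rational(-2, 89) ≈ -0.022472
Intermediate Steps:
Function('o')(d) = Pow(Add(-3, d), -1) (Function('o')(d) = Pow(Add(d, -3), -1) = Pow(Add(-3, d), -1))
Function('r')(N) = Add(Rational(-11, 2), Mul(-1, N)) (Function('r')(N) = Add(-5, Add(Pow(Add(-3, Mul(N, Pow(N, -1))), -1), Mul(-1, N))) = Add(-5, Add(Pow(Add(-3, 1), -1), Mul(-1, N))) = Add(-5, Add(Pow(-2, -1), Mul(-1, N))) = Add(-5, Add(Rational(-1, 2), Mul(-1, N))) = Add(Rational(-11, 2), Mul(-1, N)))
Pow(Function('r')(39), -1) = Pow(Add(Rational(-11, 2), Mul(-1, 39)), -1) = Pow(Add(Rational(-11, 2), -39), -1) = Pow(Rational(-89, 2), -1) = Rational(-2, 89)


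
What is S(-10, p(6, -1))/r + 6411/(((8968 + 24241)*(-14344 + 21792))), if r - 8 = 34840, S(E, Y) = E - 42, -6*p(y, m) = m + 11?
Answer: -8976067/6121680642 ≈ -0.0014663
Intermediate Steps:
p(y, m) = -11/6 - m/6 (p(y, m) = -(m + 11)/6 = -(11 + m)/6 = -11/6 - m/6)
S(E, Y) = -42 + E
r = 34848 (r = 8 + 34840 = 34848)
S(-10, p(6, -1))/r + 6411/(((8968 + 24241)*(-14344 + 21792))) = (-42 - 10)/34848 + 6411/(((8968 + 24241)*(-14344 + 21792))) = -52*1/34848 + 6411/((33209*7448)) = -13/8712 + 6411/247340632 = -8976067/6121680642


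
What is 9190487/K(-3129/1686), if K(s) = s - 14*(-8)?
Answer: 5165053694/61901 ≈ 83441.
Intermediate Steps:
K(s) = 112 + s (K(s) = s + 112 = 112 + s)
9190487/K(-3129/1686) = 9190487/(112 - 3129/1686) = 9190487/(112 - 3129*1/1686) = 9190487/(112 - 1043/562) = 9190487/(61901/562) = 9190487*(562/61901) = 5165053694/61901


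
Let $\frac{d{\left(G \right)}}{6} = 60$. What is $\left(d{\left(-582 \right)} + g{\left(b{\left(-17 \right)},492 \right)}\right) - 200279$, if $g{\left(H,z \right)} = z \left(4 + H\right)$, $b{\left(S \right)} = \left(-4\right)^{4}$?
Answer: $-71999$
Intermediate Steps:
$d{\left(G \right)} = 360$ ($d{\left(G \right)} = 6 \cdot 60 = 360$)
$b{\left(S \right)} = 256$
$\left(d{\left(-582 \right)} + g{\left(b{\left(-17 \right)},492 \right)}\right) - 200279 = \left(360 + 492 \left(4 + 256\right)\right) - 200279 = \left(360 + 492 \cdot 260\right) - 200279 = \left(360 + 127920\right) - 200279 = 128280 - 200279 = -71999$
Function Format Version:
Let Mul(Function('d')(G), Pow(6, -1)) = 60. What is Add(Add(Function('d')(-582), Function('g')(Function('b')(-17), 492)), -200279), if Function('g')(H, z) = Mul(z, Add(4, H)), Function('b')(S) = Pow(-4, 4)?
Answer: -71999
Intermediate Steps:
Function('d')(G) = 360 (Function('d')(G) = Mul(6, 60) = 360)
Function('b')(S) = 256
Add(Add(Function('d')(-582), Function('g')(Function('b')(-17), 492)), -200279) = Add(Add(360, Mul(492, Add(4, 256))), -200279) = Add(Add(360, Mul(492, 260)), -200279) = Add(Add(360, 127920), -200279) = Add(128280, -200279) = -71999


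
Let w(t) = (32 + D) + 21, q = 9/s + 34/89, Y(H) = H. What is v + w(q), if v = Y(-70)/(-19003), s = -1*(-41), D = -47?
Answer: 114088/19003 ≈ 6.0037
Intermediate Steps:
s = 41
q = 2195/3649 (q = 9/41 + 34/89 = 2195/3649 ≈ 0.60153)
w(t) = 6 (w(t) = (32 - 47) + 21 = -15 + 21 = 6)
v = 70/19003 (v = -70/(-19003) = -70*(-1/19003) = 70/19003 ≈ 0.0036836)
v + w(q) = 70/19003 + 6 = 114088/19003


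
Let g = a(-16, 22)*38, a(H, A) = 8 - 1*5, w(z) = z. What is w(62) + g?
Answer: 176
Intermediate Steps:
a(H, A) = 3 (a(H, A) = 8 - 5 = 3)
g = 114 (g = 3*38 = 114)
w(62) + g = 62 + 114 = 176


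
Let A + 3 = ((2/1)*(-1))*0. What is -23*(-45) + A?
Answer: 1032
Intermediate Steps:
A = -3 (A = -3 + ((2/1)*(-1))*0 = -3 + ((2*1)*(-1))*0 = -3 + (2*(-1))*0 = -3 - 2*0 = -3 + 0 = -3)
-23*(-45) + A = -23*(-45) - 3 = 1035 - 3 = 1032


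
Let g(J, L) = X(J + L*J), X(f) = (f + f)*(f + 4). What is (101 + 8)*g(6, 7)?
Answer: 544128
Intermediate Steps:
X(f) = 2*f*(4 + f) (X(f) = (2*f)*(4 + f) = 2*f*(4 + f))
g(J, L) = 2*(J + J*L)*(4 + J + J*L) (g(J, L) = 2*(J + L*J)*(4 + (J + L*J)) = 2*(J + J*L)*(4 + (J + J*L)) = 2*(J + J*L)*(4 + J + J*L))
(101 + 8)*g(6, 7) = (101 + 8)*(2*6*(1 + 7)*(4 + 6*(1 + 7))) = 109*(2*6*8*(4 + 6*8)) = 109*(2*6*8*(4 + 48)) = 109*(2*6*8*52) = 109*4992 = 544128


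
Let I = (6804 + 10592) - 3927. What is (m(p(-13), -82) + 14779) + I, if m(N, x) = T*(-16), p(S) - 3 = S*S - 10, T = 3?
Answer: 28200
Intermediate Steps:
p(S) = -7 + S² (p(S) = 3 + (S*S - 10) = 3 + (S² - 10) = 3 + (-10 + S²) = -7 + S²)
m(N, x) = -48 (m(N, x) = 3*(-16) = -48)
I = 13469 (I = 17396 - 3927 = 13469)
(m(p(-13), -82) + 14779) + I = (-48 + 14779) + 13469 = 14731 + 13469 = 28200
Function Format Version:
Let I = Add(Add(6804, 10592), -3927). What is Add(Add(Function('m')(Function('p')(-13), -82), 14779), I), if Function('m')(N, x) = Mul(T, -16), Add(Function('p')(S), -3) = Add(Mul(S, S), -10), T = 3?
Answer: 28200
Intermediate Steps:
Function('p')(S) = Add(-7, Pow(S, 2)) (Function('p')(S) = Add(3, Add(Mul(S, S), -10)) = Add(3, Add(Pow(S, 2), -10)) = Add(3, Add(-10, Pow(S, 2))) = Add(-7, Pow(S, 2)))
Function('m')(N, x) = -48 (Function('m')(N, x) = Mul(3, -16) = -48)
I = 13469 (I = Add(17396, -3927) = 13469)
Add(Add(Function('m')(Function('p')(-13), -82), 14779), I) = Add(Add(-48, 14779), 13469) = Add(14731, 13469) = 28200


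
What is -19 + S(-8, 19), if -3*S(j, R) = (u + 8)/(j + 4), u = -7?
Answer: -227/12 ≈ -18.917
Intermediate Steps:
S(j, R) = -1/(3*(4 + j)) (S(j, R) = -(-7 + 8)/(3*(j + 4)) = -1/(3*(4 + j)))
-19 + S(-8, 19) = -19 - 1/(12 + 3*(-8)) = -19 - 1/(12 - 24) = -19 - 1/(-12) = -19 - 1*(-1/12) = -19 + 1/12 = -227/12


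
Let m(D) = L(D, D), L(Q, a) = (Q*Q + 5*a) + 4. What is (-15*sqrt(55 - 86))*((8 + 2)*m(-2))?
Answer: 300*I*sqrt(31) ≈ 1670.3*I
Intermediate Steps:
L(Q, a) = 4 + Q**2 + 5*a (L(Q, a) = (Q**2 + 5*a) + 4 = 4 + Q**2 + 5*a)
m(D) = 4 + D**2 + 5*D
(-15*sqrt(55 - 86))*((8 + 2)*m(-2)) = (-15*sqrt(55 - 86))*((8 + 2)*(4 + (-2)**2 + 5*(-2))) = (-15*I*sqrt(31))*(10*(4 + 4 - 10)) = (-15*I*sqrt(31))*(10*(-2)) = -15*I*sqrt(31)*(-20) = 300*I*sqrt(31)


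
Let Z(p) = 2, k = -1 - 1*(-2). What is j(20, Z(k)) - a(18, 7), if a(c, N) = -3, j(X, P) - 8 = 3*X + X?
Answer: 91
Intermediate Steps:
k = 1 (k = -1 + 2 = 1)
j(X, P) = 8 + 4*X (j(X, P) = 8 + (3*X + X) = 8 + 4*X)
j(20, Z(k)) - a(18, 7) = (8 + 4*20) - 1*(-3) = (8 + 80) + 3 = 88 + 3 = 91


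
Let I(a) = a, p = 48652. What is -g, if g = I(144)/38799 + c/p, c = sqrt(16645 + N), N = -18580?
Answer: -16/4311 - 3*I*sqrt(215)/48652 ≈ -0.0037114 - 0.00090415*I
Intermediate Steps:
c = 3*I*sqrt(215) (c = sqrt(16645 - 18580) = sqrt(-1935) = 3*I*sqrt(215) ≈ 43.989*I)
g = 16/4311 + 3*I*sqrt(215)/48652 (g = 144/38799 + (3*I*sqrt(215))/48652 = 144*(1/38799) + (3*I*sqrt(215))*(1/48652) = 16/4311 + 3*I*sqrt(215)/48652 ≈ 0.0037114 + 0.00090415*I)
-g = -(16/4311 + 3*I*sqrt(215)/48652) = -16/4311 - 3*I*sqrt(215)/48652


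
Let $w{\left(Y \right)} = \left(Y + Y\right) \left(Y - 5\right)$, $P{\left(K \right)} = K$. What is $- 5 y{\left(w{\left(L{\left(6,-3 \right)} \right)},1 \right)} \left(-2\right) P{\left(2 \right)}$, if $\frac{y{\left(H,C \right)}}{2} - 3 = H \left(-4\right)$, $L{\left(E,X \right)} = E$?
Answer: $-1800$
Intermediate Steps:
$w{\left(Y \right)} = 2 Y \left(-5 + Y\right)$
$y{\left(H,C \right)} = 6 - 8 H$ ($y{\left(H,C \right)} = 6 + 2 H \left(-4\right) = 6 + 2 \left(- 4 H\right) = 6 - 8 H$)
$- 5 y{\left(w{\left(L{\left(6,-3 \right)} \right)},1 \right)} \left(-2\right) P{\left(2 \right)} = - 5 \left(6 - 8 \cdot 2 \cdot 6 \left(-5 + 6\right)\right) \left(-2\right) 2 = - 5 \left(6 - 8 \cdot 2 \cdot 6 \cdot 1\right) \left(-2\right) 2 = - 5 \left(6 - 96\right) \left(-2\right) 2 = \left(-5\right) \left(-90\right) \left(-2\right) 2 = 450 \left(-2\right) 2 = \left(-900\right) 2 = -1800$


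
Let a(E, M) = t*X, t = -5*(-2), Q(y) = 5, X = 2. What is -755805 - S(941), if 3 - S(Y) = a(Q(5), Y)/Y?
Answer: -711215308/941 ≈ -7.5581e+5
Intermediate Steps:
t = 10
a(E, M) = 20 (a(E, M) = 10*2 = 20)
S(Y) = 3 - 20/Y
-755805 - S(941) = -755805 - (3 - 20/941) = -755805 - 1*2803/941 = -755805 - 2803/941 = -711215308/941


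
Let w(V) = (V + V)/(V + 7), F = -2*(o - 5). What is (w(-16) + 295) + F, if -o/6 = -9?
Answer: 1805/9 ≈ 200.56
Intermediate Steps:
o = 54 (o = -6*(-9) = 54)
F = -98 (F = -2*(54 - 5) = -2*49 = -98)
w(V) = 2*V/(7 + V) (w(V) = (2*V)/(7 + V) = 2*V/(7 + V))
(w(-16) + 295) + F = (2*(-16)/(7 - 16) + 295) - 98 = (2*(-16)/(-9) + 295) - 98 = (2*(-16)*(-1/9) + 295) - 98 = (32/9 + 295) - 98 = 2687/9 - 98 = 1805/9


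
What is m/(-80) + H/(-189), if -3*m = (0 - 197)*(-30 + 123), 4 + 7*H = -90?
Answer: -8072041/105840 ≈ -76.266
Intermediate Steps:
H = -94/7 (H = -4/7 + (⅐)*(-90) = -4/7 - 90/7 = -94/7 ≈ -13.429)
m = 6107 (m = -(0 - 197)*(-30 + 123)/3 = -(-197)*93/3 = -⅓*(-18321) = 6107)
m/(-80) + H/(-189) = 6107/(-80) - 94/7/(-189) = 6107*(-1/80) - 94/7*(-1/189) = -6107/80 + 94/1323 = -8072041/105840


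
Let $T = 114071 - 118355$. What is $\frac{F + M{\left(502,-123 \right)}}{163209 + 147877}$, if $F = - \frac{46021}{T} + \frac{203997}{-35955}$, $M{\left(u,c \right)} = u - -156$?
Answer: $\frac{667537939}{313182719640} \approx 0.0021315$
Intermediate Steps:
$T = -4284$
$M{\left(u,c \right)} = 156 + u$ ($M{\left(u,c \right)} = u + 156 = 156 + u$)
$F = \frac{5103019}{1006740}$ ($F = - \frac{46021}{-4284} + \frac{203997}{-35955} = \left(-46021\right) \left(- \frac{1}{4284}\right) + 203997 \left(- \frac{1}{35955}\right) = \frac{46021}{4284} - \frac{67999}{11985} = \frac{5103019}{1006740} \approx 5.0689$)
$\frac{F + M{\left(502,-123 \right)}}{163209 + 147877} = \frac{\frac{5103019}{1006740} + \left(156 + 502\right)}{163209 + 147877} = \frac{\frac{5103019}{1006740} + 658}{311086} = \frac{667537939}{1006740} \cdot \frac{1}{311086} = \frac{667537939}{313182719640}$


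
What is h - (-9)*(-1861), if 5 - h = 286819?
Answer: -303563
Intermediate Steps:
h = -286814 (h = 5 - 1*286819 = 5 - 286819 = -286814)
h - (-9)*(-1861) = -286814 - (-9)*(-1861) = -286814 - 1*16749 = -286814 - 16749 = -303563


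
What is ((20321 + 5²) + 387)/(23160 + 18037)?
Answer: 20733/41197 ≈ 0.50326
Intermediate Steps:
((20321 + 5²) + 387)/(23160 + 18037) = ((20321 + 25) + 387)/41197 = (20346 + 387)*(1/41197) = 20733*(1/41197) = 20733/41197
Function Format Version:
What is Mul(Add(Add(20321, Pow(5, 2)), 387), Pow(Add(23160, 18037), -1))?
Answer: Rational(20733, 41197) ≈ 0.50326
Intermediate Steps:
Mul(Add(Add(20321, Pow(5, 2)), 387), Pow(Add(23160, 18037), -1)) = Mul(Add(Add(20321, 25), 387), Pow(41197, -1)) = Mul(Add(20346, 387), Rational(1, 41197)) = Mul(20733, Rational(1, 41197)) = Rational(20733, 41197)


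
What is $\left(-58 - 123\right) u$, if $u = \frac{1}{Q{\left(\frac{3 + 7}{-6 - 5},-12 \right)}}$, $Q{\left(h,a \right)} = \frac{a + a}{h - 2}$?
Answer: $- \frac{724}{33} \approx -21.939$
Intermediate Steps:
$Q{\left(h,a \right)} = \frac{2 a}{-2 + h}$
$u = \frac{4}{33}$ ($u = \frac{1}{2 \left(-12\right) \frac{1}{-2 + \frac{3 + 7}{-6 - 5}}} = \frac{1}{2 \left(-12\right) \frac{1}{-2 + \frac{10}{-11}}} = \frac{1}{2 \left(-12\right) \frac{1}{-2 + 10 \left(- \frac{1}{11}\right)}} = \frac{1}{2 \left(-12\right) \frac{1}{-2 - \frac{10}{11}}} = \frac{1}{2 \left(-12\right) \frac{1}{- \frac{32}{11}}} = \frac{1}{2 \left(-12\right) \left(- \frac{11}{32}\right)} = \frac{1}{\frac{33}{4}} = \frac{4}{33} \approx 0.12121$)
$\left(-58 - 123\right) u = \left(-58 - 123\right) \frac{4}{33} = \left(-181\right) \frac{4}{33} = - \frac{724}{33}$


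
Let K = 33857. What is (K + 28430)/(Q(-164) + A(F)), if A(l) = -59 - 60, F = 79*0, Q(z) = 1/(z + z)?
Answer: -20430136/39033 ≈ -523.41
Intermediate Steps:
Q(z) = 1/(2*z)
F = 0
A(l) = -119
(K + 28430)/(Q(-164) + A(F)) = (33857 + 28430)/((½)/(-164) - 119) = 62287/((½)*(-1/164) - 119) = 62287/(-1/328 - 119) = 62287/(-39033/328) = 62287*(-328/39033) = -20430136/39033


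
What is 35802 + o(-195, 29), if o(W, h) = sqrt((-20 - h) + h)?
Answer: 35802 + 2*I*sqrt(5) ≈ 35802.0 + 4.4721*I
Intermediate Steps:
o(W, h) = 2*I*sqrt(5) (o(W, h) = sqrt(-20) = 2*I*sqrt(5))
35802 + o(-195, 29) = 35802 + 2*I*sqrt(5)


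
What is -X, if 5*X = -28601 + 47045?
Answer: -18444/5 ≈ -3688.8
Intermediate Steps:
X = 18444/5 (X = (-28601 + 47045)/5 = (⅕)*18444 = 18444/5 ≈ 3688.8)
-X = -1*18444/5 = -18444/5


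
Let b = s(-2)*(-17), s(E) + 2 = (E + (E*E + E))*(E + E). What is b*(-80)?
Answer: -2720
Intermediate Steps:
s(E) = -2 + 2*E*(E² + 2*E) (s(E) = -2 + (E + (E*E + E))*(E + E) = -2 + (E + (E² + E))*(2*E) = -2 + (E + (E + E²))*(2*E) = -2 + (E² + 2*E)*(2*E) = -2 + 2*E*(E² + 2*E))
b = 34 (b = (-2 + 2*(-2)³ + 4*(-2)²)*(-17) = (-2 + 2*(-8) + 4*4)*(-17) = (-2 - 16 + 16)*(-17) = -2*(-17) = 34)
b*(-80) = 34*(-80) = -2720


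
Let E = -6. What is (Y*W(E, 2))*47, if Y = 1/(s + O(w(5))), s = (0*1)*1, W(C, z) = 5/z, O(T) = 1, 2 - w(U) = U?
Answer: 235/2 ≈ 117.50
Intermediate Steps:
w(U) = 2 - U
s = 0 (s = 0*1 = 0)
Y = 1 (Y = 1/(0 + 1) = 1/1 = 1)
(Y*W(E, 2))*47 = (1*(5/2))*47 = (5/2)*47 = 235/2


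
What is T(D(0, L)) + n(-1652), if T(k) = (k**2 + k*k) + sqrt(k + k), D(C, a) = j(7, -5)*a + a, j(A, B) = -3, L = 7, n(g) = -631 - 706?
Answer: -945 + 2*I*sqrt(7) ≈ -945.0 + 5.2915*I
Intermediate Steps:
n(g) = -1337
D(C, a) = -2*a (D(C, a) = -3*a + a = -2*a)
T(k) = 2*k**2 + sqrt(2)*sqrt(k) (T(k) = (k**2 + k**2) + sqrt(2*k) = 2*k**2 + sqrt(2)*sqrt(k))
T(D(0, L)) + n(-1652) = (2*(-2*7)**2 + sqrt(2)*sqrt(-2*7)) - 1337 = (2*(-14)**2 + sqrt(2)*sqrt(-14)) - 1337 = (2*196 + sqrt(2)*(I*sqrt(14))) - 1337 = (392 + 2*I*sqrt(7)) - 1337 = -945 + 2*I*sqrt(7)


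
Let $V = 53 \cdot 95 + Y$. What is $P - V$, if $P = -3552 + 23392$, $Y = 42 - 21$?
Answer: $14784$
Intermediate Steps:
$Y = 21$
$V = 5056$ ($V = 53 \cdot 95 + 21 = 5035 + 21 = 5056$)
$P = 19840$
$P - V = 19840 - 5056 = 14784$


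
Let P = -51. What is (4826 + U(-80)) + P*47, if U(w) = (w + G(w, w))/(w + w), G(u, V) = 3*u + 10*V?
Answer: 2436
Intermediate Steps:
U(w) = 7 (U(w) = (w + (3*w + 10*w))/(w + w) = (w + 13*w)/((2*w)) = (14*w)*(1/(2*w)) = 7)
(4826 + U(-80)) + P*47 = (4826 + 7) - 51*47 = 4833 - 2397 = 2436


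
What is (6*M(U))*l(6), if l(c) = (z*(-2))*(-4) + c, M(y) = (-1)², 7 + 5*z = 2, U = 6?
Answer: -12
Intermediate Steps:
z = -1 (z = -7/5 + (⅕)*2 = -7/5 + ⅖ = -1)
M(y) = 1
l(c) = -8 + c (l(c) = -1*(-2)*(-4) + c = 2*(-4) + c = -8 + c)
(6*M(U))*l(6) = (6*1)*(-8 + 6) = 6*(-2) = -12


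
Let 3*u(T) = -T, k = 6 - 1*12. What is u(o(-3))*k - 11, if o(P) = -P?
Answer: -5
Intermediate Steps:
k = -6 (k = 6 - 12 = -6)
u(T) = -T/3 (u(T) = (-T)/3 = -T/3)
u(o(-3))*k - 11 = -(-1)*(-3)/3*(-6) - 11 = -⅓*3*(-6) - 11 = -1*(-6) - 11 = 6 - 11 = -5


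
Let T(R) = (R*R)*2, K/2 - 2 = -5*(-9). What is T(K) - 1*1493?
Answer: 16179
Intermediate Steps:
K = 94 (K = 4 + 2*(-5*(-9)) = 4 + 2*45 = 4 + 90 = 94)
T(R) = 2*R² (T(R) = R²*2 = 2*R²)
T(K) - 1*1493 = 2*94² - 1*1493 = 2*8836 - 1493 = 17672 - 1493 = 16179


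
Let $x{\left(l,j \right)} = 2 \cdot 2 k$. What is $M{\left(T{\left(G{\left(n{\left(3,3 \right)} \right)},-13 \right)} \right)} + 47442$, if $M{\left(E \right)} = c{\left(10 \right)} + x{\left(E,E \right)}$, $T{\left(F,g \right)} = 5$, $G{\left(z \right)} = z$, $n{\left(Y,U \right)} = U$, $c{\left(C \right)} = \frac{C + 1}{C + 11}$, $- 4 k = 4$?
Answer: $\frac{996209}{21} \approx 47439.0$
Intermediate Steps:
$k = -1$ ($k = \left(- \frac{1}{4}\right) 4 = -1$)
$c{\left(C \right)} = \frac{1 + C}{11 + C}$
$x{\left(l,j \right)} = -4$ ($x{\left(l,j \right)} = 2 \cdot 2 \left(-1\right) = 4 \left(-1\right) = -4$)
$M{\left(E \right)} = - \frac{73}{21}$ ($M{\left(E \right)} = \frac{1 + 10}{11 + 10} - 4 = \frac{1}{21} \cdot 11 - 4 = \frac{11}{21} - 4 = - \frac{73}{21}$)
$M{\left(T{\left(G{\left(n{\left(3,3 \right)} \right)},-13 \right)} \right)} + 47442 = - \frac{73}{21} + 47442 = \frac{996209}{21}$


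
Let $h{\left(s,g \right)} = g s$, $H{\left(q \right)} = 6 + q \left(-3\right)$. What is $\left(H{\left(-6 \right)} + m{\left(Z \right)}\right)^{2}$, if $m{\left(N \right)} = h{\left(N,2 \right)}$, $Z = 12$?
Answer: $2304$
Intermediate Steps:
$H{\left(q \right)} = 6 - 3 q$
$m{\left(N \right)} = 2 N$
$\left(H{\left(-6 \right)} + m{\left(Z \right)}\right)^{2} = \left(\left(6 - -18\right) + 2 \cdot 12\right)^{2} = \left(\left(6 + 18\right) + 24\right)^{2} = \left(24 + 24\right)^{2} = 48^{2} = 2304$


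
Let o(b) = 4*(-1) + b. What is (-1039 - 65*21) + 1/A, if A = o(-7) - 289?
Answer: -721201/300 ≈ -2404.0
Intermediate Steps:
o(b) = -4 + b
A = -300 (A = (-4 - 7) - 289 = -11 - 289 = -300)
(-1039 - 65*21) + 1/A = (-1039 - 65*21) + 1/(-300) = (-1039 - 1365) - 1/300 = -2404 - 1/300 = -721201/300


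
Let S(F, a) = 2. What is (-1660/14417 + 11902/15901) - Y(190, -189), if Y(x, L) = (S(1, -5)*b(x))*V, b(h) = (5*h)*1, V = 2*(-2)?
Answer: 1742405044674/229244717 ≈ 7600.6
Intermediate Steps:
V = -4
b(h) = 5*h
Y(x, L) = -40*x (Y(x, L) = (2*(5*x))*(-4) = (10*x)*(-4) = -40*x)
(-1660/14417 + 11902/15901) - Y(190, -189) = (-1660/14417 + 11902/15901) - (-40)*190 = (-1660*1/14417 + 11902*(1/15901)) - 1*(-7600) = (-1660/14417 + 11902/15901) + 7600 = 145195474/229244717 + 7600 = 1742405044674/229244717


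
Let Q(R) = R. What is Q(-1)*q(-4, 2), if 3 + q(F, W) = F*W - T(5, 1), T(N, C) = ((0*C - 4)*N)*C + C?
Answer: -8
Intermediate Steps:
T(N, C) = C - 4*C*N (T(N, C) = ((0 - 4)*N)*C + C = (-4*N)*C + C = -4*C*N + C = C - 4*C*N)
q(F, W) = 16 + F*W (q(F, W) = -3 + (F*W - (1 - 4*5)) = -3 + (F*W - (1 - 20)) = -3 + (F*W - (-19)) = -3 + (F*W - 1*(-19)) = -3 + (F*W + 19) = -3 + (19 + F*W) = 16 + F*W)
Q(-1)*q(-4, 2) = -(16 - 4*2) = -(16 - 8) = -1*8 = -8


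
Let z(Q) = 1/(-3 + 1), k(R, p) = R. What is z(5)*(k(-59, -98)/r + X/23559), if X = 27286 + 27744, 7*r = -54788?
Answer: -3024713507/2581500984 ≈ -1.1717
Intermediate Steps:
r = -54788/7 (r = (⅐)*(-54788) = -54788/7 ≈ -7826.9)
X = 55030
z(Q) = -½ (z(Q) = 1/(-2) = -½)
z(5)*(k(-59, -98)/r + X/23559) = -(-59/(-54788/7) + 55030/23559)/2 = -(-59*(-7/54788) + 55030*(1/23559))/2 = -(413/54788 + 55030/23559)/2 = -½*3024713507/1290750492 = -3024713507/2581500984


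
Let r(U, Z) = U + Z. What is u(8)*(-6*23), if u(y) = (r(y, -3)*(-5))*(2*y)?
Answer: 55200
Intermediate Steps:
u(y) = 2*y*(15 - 5*y) (u(y) = ((y - 3)*(-5))*(2*y) = ((-3 + y)*(-5))*(2*y) = (15 - 5*y)*(2*y) = 2*y*(15 - 5*y))
u(8)*(-6*23) = (10*8*(3 - 1*8))*(-6*23) = (10*8*(3 - 8))*(-138) = (10*8*(-5))*(-138) = -400*(-138) = 55200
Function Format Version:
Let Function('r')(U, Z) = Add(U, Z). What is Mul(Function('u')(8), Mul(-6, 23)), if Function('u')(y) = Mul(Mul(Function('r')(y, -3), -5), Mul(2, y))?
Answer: 55200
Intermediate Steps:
Function('u')(y) = Mul(2, y, Add(15, Mul(-5, y))) (Function('u')(y) = Mul(Mul(Add(y, -3), -5), Mul(2, y)) = Mul(Mul(Add(-3, y), -5), Mul(2, y)) = Mul(Add(15, Mul(-5, y)), Mul(2, y)) = Mul(2, y, Add(15, Mul(-5, y))))
Mul(Function('u')(8), Mul(-6, 23)) = Mul(Mul(10, 8, Add(3, Mul(-1, 8))), Mul(-6, 23)) = Mul(Mul(10, 8, Add(3, -8)), -138) = Mul(Mul(10, 8, -5), -138) = Mul(-400, -138) = 55200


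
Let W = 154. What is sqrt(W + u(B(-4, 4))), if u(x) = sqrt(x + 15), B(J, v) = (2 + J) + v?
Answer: sqrt(154 + sqrt(17)) ≈ 12.575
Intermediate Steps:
B(J, v) = 2 + J + v
u(x) = sqrt(15 + x)
sqrt(W + u(B(-4, 4))) = sqrt(154 + sqrt(15 + (2 - 4 + 4))) = sqrt(154 + sqrt(15 + 2)) = sqrt(154 + sqrt(17))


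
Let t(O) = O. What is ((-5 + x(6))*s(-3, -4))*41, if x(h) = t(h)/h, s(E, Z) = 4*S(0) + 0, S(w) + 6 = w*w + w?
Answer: 3936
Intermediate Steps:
S(w) = -6 + w + w² (S(w) = -6 + (w*w + w) = -6 + (w² + w) = -6 + (w + w²) = -6 + w + w²)
s(E, Z) = -24 (s(E, Z) = 4*(-6 + 0 + 0²) + 0 = 4*(-6 + 0 + 0) + 0 = 4*(-6) + 0 = -24 + 0 = -24)
x(h) = 1 (x(h) = h/h = 1)
((-5 + x(6))*s(-3, -4))*41 = ((-5 + 1)*(-24))*41 = -4*(-24)*41 = 96*41 = 3936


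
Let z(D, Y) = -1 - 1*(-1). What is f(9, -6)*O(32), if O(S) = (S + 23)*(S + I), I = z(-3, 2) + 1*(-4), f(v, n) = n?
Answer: -9240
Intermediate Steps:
z(D, Y) = 0 (z(D, Y) = -1 + 1 = 0)
I = -4 (I = 0 + 1*(-4) = 0 - 4 = -4)
O(S) = (-4 + S)*(23 + S) (O(S) = (S + 23)*(S - 4) = (23 + S)*(-4 + S) = (-4 + S)*(23 + S))
f(9, -6)*O(32) = -6*(-92 + 32**2 + 19*32) = -6*(-92 + 1024 + 608) = -6*1540 = -9240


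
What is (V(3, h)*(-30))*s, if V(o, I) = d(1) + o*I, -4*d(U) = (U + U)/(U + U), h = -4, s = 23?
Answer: 16905/2 ≈ 8452.5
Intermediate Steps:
d(U) = -1/4 (d(U) = -(U + U)/(4*(U + U)) = -2*U/(4*(2*U)) = -2*U*1/(2*U)/4 = -1/4*1 = -1/4)
V(o, I) = -1/4 + I*o (V(o, I) = -1/4 + o*I = -1/4 + I*o)
(V(3, h)*(-30))*s = ((-1/4 - 4*3)*(-30))*23 = ((-1/4 - 12)*(-30))*23 = -49/4*(-30)*23 = (735/2)*23 = 16905/2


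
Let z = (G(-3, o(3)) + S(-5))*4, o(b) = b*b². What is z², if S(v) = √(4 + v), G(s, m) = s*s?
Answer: 1280 + 288*I ≈ 1280.0 + 288.0*I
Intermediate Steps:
o(b) = b³
G(s, m) = s²
z = 36 + 4*I (z = ((-3)² + √(4 - 5))*4 = (9 + √(-1))*4 = (9 + I)*4 = 36 + 4*I ≈ 36.0 + 4.0*I)
z² = (36 + 4*I)²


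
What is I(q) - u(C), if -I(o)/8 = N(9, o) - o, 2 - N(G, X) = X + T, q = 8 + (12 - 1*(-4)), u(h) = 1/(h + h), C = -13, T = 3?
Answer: 10193/26 ≈ 392.04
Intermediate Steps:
u(h) = 1/(2*h)
q = 24 (q = 8 + (12 + 4) = 8 + 16 = 24)
N(G, X) = -1 - X (N(G, X) = 2 - (X + 3) = 2 - (3 + X) = 2 + (-3 - X) = -1 - X)
I(o) = 8 + 16*o (I(o) = -8*((-1 - o) - o) = -8*(-1 - 2*o) = 8 + 16*o)
I(q) - u(C) = (8 + 16*24) - 1/(2*(-13)) = (8 + 384) - (-1)/(2*13) = 392 - 1*(-1/26) = 392 + 1/26 = 10193/26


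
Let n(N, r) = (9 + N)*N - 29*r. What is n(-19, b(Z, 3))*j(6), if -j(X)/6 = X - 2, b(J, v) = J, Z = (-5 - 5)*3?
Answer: -25440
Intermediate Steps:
Z = -30 (Z = -10*3 = -30)
n(N, r) = -29*r + N*(9 + N) (n(N, r) = N*(9 + N) - 29*r = -29*r + N*(9 + N))
j(X) = 12 - 6*X (j(X) = -6*(X - 2) = -6*(-2 + X) = 12 - 6*X)
n(-19, b(Z, 3))*j(6) = ((-19)² - 29*(-30) + 9*(-19))*(12 - 6*6) = (361 + 870 - 171)*(12 - 36) = 1060*(-24) = -25440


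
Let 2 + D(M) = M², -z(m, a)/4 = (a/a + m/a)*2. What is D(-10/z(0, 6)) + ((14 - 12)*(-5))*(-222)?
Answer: 35513/16 ≈ 2219.6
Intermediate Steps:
z(m, a) = -8 - 8*m/a (z(m, a) = -4*(a/a + m/a)*2 = -4*(1 + m/a)*2 = -4*(2 + 2*m/a) = -8 - 8*m/a)
D(M) = -2 + M²
D(-10/z(0, 6)) + ((14 - 12)*(-5))*(-222) = (-2 + (-10/(-8 - 8*0/6))²) + ((14 - 12)*(-5))*(-222) = (-2 + (-10/(-8 - 8*0*⅙))²) + (2*(-5))*(-222) = (-2 + (-10/(-8 + 0))²) - 10*(-222) = (-2 + (-10/(-8))²) + 2220 = (-2 + (-10*(-⅛))²) + 2220 = (-2 + (5/4)²) + 2220 = (-2 + 25/16) + 2220 = -7/16 + 2220 = 35513/16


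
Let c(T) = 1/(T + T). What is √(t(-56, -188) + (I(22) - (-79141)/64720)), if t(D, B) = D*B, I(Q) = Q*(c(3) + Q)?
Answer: √25957241456505/48540 ≈ 104.96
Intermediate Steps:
c(T) = 1/(2*T)
I(Q) = Q*(⅙ + Q) (I(Q) = Q*((½)/3 + Q) = Q*((½)*(⅓) + Q) = Q*(⅙ + Q))
t(D, B) = B*D
√(t(-56, -188) + (I(22) - (-79141)/64720)) = √(-188*(-56) + (22*(⅙ + 22) - (-79141)/64720)) = √(10528 + (22*(133/6) - (-79141)/64720)) = √(10528 + (1463/3 - 1*(-79141/64720))) = √(10528 + (1463/3 + 79141/64720)) = √(10528 + 94922783/194160) = √(2139039263/194160) = √25957241456505/48540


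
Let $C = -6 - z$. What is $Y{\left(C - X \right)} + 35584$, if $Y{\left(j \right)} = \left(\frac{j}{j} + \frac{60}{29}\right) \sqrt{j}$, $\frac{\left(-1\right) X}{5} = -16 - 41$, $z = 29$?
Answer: $35584 + \frac{712 i \sqrt{5}}{29} \approx 35584.0 + 54.899 i$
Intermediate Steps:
$C = -35$ ($C = -6 - 29 = -35$)
$X = 285$ ($X = - 5 \left(-16 - 41\right) = \left(-5\right) \left(-57\right) = 285$)
$Y{\left(j \right)} = \frac{89 \sqrt{j}}{29}$ ($Y{\left(j \right)} = \left(1 + 60 \cdot \frac{1}{29}\right) \sqrt{j} = \left(1 + \frac{60}{29}\right) \sqrt{j} = \frac{89 \sqrt{j}}{29}$)
$Y{\left(C - X \right)} + 35584 = \frac{89 \sqrt{-35 - 285}}{29} + 35584 = \frac{89 \sqrt{-320}}{29} + 35584 = \frac{89 \cdot 8 i \sqrt{5}}{29} + 35584 = \frac{712 i \sqrt{5}}{29} + 35584 = 35584 + \frac{712 i \sqrt{5}}{29}$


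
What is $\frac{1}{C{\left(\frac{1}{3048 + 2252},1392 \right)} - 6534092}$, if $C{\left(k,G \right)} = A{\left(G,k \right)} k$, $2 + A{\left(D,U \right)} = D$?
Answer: $- \frac{530}{3463068621} \approx -1.5304 \cdot 10^{-7}$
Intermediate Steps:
$A{\left(D,U \right)} = -2 + D$
$C{\left(k,G \right)} = k \left(-2 + G\right)$ ($C{\left(k,G \right)} = \left(-2 + G\right) k = k \left(-2 + G\right)$)
$\frac{1}{C{\left(\frac{1}{3048 + 2252},1392 \right)} - 6534092} = \frac{1}{\frac{-2 + 1392}{3048 + 2252} - 6534092} = \frac{1}{\frac{1}{5300} \cdot 1390 - 6534092} = \frac{1}{\frac{139}{530} - 6534092} = \frac{1}{- \frac{3463068621}{530}} = - \frac{530}{3463068621}$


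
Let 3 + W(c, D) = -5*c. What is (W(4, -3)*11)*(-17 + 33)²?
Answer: -64768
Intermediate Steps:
W(c, D) = -3 - 5*c
(W(4, -3)*11)*(-17 + 33)² = ((-3 - 5*4)*11)*(-17 + 33)² = ((-3 - 20)*11)*16² = -23*11*256 = -253*256 = -64768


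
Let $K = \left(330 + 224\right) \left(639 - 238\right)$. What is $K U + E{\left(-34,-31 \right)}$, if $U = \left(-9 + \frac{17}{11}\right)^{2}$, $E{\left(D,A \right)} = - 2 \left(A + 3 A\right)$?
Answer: $\frac{1493793504}{121} \approx 1.2345 \cdot 10^{7}$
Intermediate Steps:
$K = 222154$ ($K = 554 \cdot 401 = 222154$)
$E{\left(D,A \right)} = - 8 A$ ($E{\left(D,A \right)} = - 2 \cdot 4 A = - 8 A$)
$U = \frac{6724}{121}$ ($U = \left(-9 + 17 \cdot \frac{1}{11}\right)^{2} = \left(-9 + \frac{17}{11}\right)^{2} = \left(- \frac{82}{11}\right)^{2} = \frac{6724}{121} \approx 55.57$)
$K U + E{\left(-34,-31 \right)} = 222154 \cdot \frac{6724}{121} - -248 = \frac{1493763496}{121} + 248 = \frac{1493793504}{121}$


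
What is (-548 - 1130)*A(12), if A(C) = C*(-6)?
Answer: 120816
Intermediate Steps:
A(C) = -6*C
(-548 - 1130)*A(12) = (-548 - 1130)*(-6*12) = -1678*(-72) = 120816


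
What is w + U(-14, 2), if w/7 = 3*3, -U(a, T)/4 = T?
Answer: 55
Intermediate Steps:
U(a, T) = -4*T
w = 63 (w = 7*(3*3) = 7*9 = 63)
w + U(-14, 2) = 63 - 4*2 = 63 - 8 = 55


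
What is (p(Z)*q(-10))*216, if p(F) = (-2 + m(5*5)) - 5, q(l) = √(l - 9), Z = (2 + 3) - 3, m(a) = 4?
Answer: -648*I*√19 ≈ -2824.6*I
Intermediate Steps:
Z = 2 (Z = 5 - 3 = 2)
q(l) = √(-9 + l)
p(F) = -3 (p(F) = (-2 + 4) - 5 = 2 - 5 = -3)
(p(Z)*q(-10))*216 = -3*√(-9 - 10)*216 = -3*I*√19*216 = -648*I*√19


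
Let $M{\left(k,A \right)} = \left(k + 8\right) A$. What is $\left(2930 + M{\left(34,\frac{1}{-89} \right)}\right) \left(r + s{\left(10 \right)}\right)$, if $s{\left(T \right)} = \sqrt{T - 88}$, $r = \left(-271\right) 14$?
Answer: $- \frac{989202032}{89} + \frac{260728 i \sqrt{78}}{89} \approx -1.1115 \cdot 10^{7} + 25873.0 i$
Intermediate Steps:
$M{\left(k,A \right)} = A \left(8 + k\right)$ ($M{\left(k,A \right)} = \left(8 + k\right) A = A \left(8 + k\right)$)
$r = -3794$
$s{\left(T \right)} = \sqrt{-88 + T}$
$\left(2930 + M{\left(34,\frac{1}{-89} \right)}\right) \left(r + s{\left(10 \right)}\right) = \left(2930 + \frac{8 + 34}{-89}\right) \left(-3794 + \sqrt{-88 + 10}\right) = \left(2930 - \frac{42}{89}\right) \left(-3794 + \sqrt{-78}\right) = \left(2930 - \frac{42}{89}\right) \left(-3794 + i \sqrt{78}\right) = \frac{260728 \left(-3794 + i \sqrt{78}\right)}{89} = - \frac{989202032}{89} + \frac{260728 i \sqrt{78}}{89}$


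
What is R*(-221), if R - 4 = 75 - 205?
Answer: 27846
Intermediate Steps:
R = -126 (R = 4 + (75 - 205) = 4 - 130 = -126)
R*(-221) = -126*(-221) = 27846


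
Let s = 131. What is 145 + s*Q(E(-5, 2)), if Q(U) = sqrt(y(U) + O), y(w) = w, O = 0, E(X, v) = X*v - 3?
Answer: 145 + 131*I*sqrt(13) ≈ 145.0 + 472.33*I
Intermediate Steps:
E(X, v) = -3 + X*v
Q(U) = sqrt(U) (Q(U) = sqrt(U + 0) = sqrt(U))
145 + s*Q(E(-5, 2)) = 145 + 131*sqrt(-3 - 5*2) = 145 + 131*sqrt(-3 - 10) = 145 + 131*sqrt(-13) = 145 + 131*(I*sqrt(13)) = 145 + 131*I*sqrt(13)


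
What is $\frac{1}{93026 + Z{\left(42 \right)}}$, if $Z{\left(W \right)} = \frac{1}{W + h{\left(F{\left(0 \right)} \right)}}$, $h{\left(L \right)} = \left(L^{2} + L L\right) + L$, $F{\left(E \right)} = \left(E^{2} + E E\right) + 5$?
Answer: $\frac{97}{9023523} \approx 1.075 \cdot 10^{-5}$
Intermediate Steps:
$F{\left(E \right)} = 5 + 2 E^{2}$ ($F{\left(E \right)} = \left(E^{2} + E^{2}\right) + 5 = 2 E^{2} + 5 = 5 + 2 E^{2}$)
$h{\left(L \right)} = L + 2 L^{2}$ ($h{\left(L \right)} = \left(L^{2} + L^{2}\right) + L = 2 L^{2} + L = L + 2 L^{2}$)
$Z{\left(W \right)} = \frac{1}{55 + W}$ ($Z{\left(W \right)} = \frac{1}{W + \left(5 + 2 \cdot 0^{2}\right) \left(1 + 2 \left(5 + 2 \cdot 0^{2}\right)\right)} = \frac{1}{W + \left(5 + 2 \cdot 0\right) \left(1 + 2 \left(5 + 2 \cdot 0\right)\right)} = \frac{1}{W + \left(5 + 0\right) \left(1 + 2 \left(5 + 0\right)\right)} = \frac{1}{W + 5 \left(1 + 2 \cdot 5\right)} = \frac{1}{W + 5 \left(1 + 10\right)} = \frac{1}{W + 5 \cdot 11} = \frac{1}{W + 55} = \frac{1}{55 + W}$)
$\frac{1}{93026 + Z{\left(42 \right)}} = \frac{1}{93026 + \frac{1}{55 + 42}} = \frac{1}{93026 + \frac{1}{97}} = \frac{1}{\frac{9023523}{97}} = \frac{97}{9023523}$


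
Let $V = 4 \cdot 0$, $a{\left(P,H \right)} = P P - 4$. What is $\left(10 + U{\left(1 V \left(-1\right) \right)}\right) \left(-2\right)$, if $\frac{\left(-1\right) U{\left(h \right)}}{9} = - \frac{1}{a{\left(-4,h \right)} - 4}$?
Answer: $- \frac{89}{4} \approx -22.25$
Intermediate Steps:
$a{\left(P,H \right)} = -4 + P^{2}$ ($a{\left(P,H \right)} = P^{2} - 4 = -4 + P^{2}$)
$V = 0$
$U{\left(h \right)} = \frac{9}{8}$ ($U{\left(h \right)} = - 9 \left(- \frac{1}{\left(-4 + \left(-4\right)^{2}\right) - 4}\right) = - 9 \left(- \frac{1}{\left(-4 + 16\right) - 4}\right) = - 9 \left(- \frac{1}{12 - 4}\right) = - 9 \left(- \frac{1}{8}\right) = - 9 \left(\left(-1\right) \frac{1}{8}\right) = \left(-9\right) \left(- \frac{1}{8}\right) = \frac{9}{8}$)
$\left(10 + U{\left(1 V \left(-1\right) \right)}\right) \left(-2\right) = \left(10 + \frac{9}{8}\right) \left(-2\right) = \frac{89}{8} \left(-2\right) = - \frac{89}{4}$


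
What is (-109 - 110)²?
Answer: 47961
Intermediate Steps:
(-109 - 110)² = (-219)² = 47961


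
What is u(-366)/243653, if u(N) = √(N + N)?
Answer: 2*I*√183/243653 ≈ 0.00011104*I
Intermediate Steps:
u(N) = √2*√N (u(N) = √(2*N) = √2*√N)
u(-366)/243653 = (√2*√(-366))/243653 = (√2*(I*√366))*(1/243653) = (2*I*√183)*(1/243653) = 2*I*√183/243653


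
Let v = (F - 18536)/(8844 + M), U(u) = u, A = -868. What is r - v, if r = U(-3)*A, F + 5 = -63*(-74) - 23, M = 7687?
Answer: 43060626/16531 ≈ 2604.8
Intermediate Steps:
F = 4634 (F = -5 + (-63*(-74) - 23) = -5 + (4662 - 23) = -5 + 4639 = 4634)
r = 2604 (r = -3*(-868) = 2604)
v = -13902/16531 (v = (4634 - 18536)/(8844 + 7687) = -13902/16531 ≈ -0.84097)
r - v = 2604 - 1*(-13902/16531) = 2604 + 13902/16531 = 43060626/16531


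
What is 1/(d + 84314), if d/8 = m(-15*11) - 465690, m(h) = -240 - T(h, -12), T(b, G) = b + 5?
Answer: -1/3641846 ≈ -2.7459e-7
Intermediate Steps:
T(b, G) = 5 + b
m(h) = -245 - h (m(h) = -240 - (5 + h) = -240 + (-5 - h) = -245 - h)
d = -3726160 (d = 8*((-245 - (-15)*11) - 465690) = 8*((-245 - 1*(-165)) - 465690) = 8*((-245 + 165) - 465690) = 8*(-80 - 465690) = 8*(-465770) = -3726160)
1/(d + 84314) = 1/(-3726160 + 84314) = 1/(-3641846) = -1/3641846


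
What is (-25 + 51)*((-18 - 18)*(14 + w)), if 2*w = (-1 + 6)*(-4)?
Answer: -3744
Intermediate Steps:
w = -10 (w = ((-1 + 6)*(-4))/2 = (5*(-4))/2 = (1/2)*(-20) = -10)
(-25 + 51)*((-18 - 18)*(14 + w)) = (-25 + 51)*((-18 - 18)*(14 - 10)) = 26*(-36*4) = 26*(-144) = -3744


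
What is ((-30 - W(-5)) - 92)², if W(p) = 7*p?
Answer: 7569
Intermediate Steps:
((-30 - W(-5)) - 92)² = ((-30 - 7*(-5)) - 92)² = ((-30 - 1*(-35)) - 92)² = ((-30 + 35) - 92)² = (5 - 92)² = (-87)² = 7569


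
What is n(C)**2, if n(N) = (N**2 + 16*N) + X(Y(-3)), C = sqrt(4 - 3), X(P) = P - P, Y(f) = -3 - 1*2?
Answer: 289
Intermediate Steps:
Y(f) = -5 (Y(f) = -3 - 2 = -5)
X(P) = 0
C = 1 (C = sqrt(1) = 1)
n(N) = N**2 + 16*N (n(N) = (N**2 + 16*N) + 0 = N**2 + 16*N)
n(C)**2 = (1*(16 + 1))**2 = (1*17)**2 = 17**2 = 289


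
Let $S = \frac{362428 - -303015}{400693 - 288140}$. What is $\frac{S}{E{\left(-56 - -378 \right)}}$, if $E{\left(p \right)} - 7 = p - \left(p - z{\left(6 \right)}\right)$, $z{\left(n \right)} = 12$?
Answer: $\frac{665443}{2138507} \approx 0.31117$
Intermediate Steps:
$S = \frac{665443}{112553}$ ($S = \frac{362428 + 303015}{112553} = 665443 \cdot \frac{1}{112553} = \frac{665443}{112553} \approx 5.9123$)
$E{\left(p \right)} = 19$ ($E{\left(p \right)} = 7 + \left(p - \left(-12 + p\right)\right) = 7 + 12 = 19$)
$\frac{S}{E{\left(-56 - -378 \right)}} = \frac{665443}{112553 \cdot 19} = \frac{665443}{112553} \cdot \frac{1}{19} = \frac{665443}{2138507}$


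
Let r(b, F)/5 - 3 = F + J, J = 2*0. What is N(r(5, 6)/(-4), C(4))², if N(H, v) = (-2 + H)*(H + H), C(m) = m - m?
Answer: 5688225/64 ≈ 88879.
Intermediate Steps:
J = 0
r(b, F) = 15 + 5*F (r(b, F) = 15 + 5*(F + 0) = 15 + 5*F)
C(m) = 0
N(H, v) = 2*H*(-2 + H) (N(H, v) = (-2 + H)*(2*H) = 2*H*(-2 + H))
N(r(5, 6)/(-4), C(4))² = (2*((15 + 5*6)/(-4))*(-2 + (15 + 5*6)/(-4)))² = (2*((15 + 30)*(-¼))*(-2 + (15 + 30)*(-¼)))² = (2*(45*(-¼))*(-2 + 45*(-¼)))² = (2*(-45/4)*(-2 - 45/4))² = (2*(-45/4)*(-53/4))² = (2385/8)² = 5688225/64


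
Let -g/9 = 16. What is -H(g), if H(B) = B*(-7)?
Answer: -1008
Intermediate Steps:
g = -144 (g = -9*16 = -144)
H(B) = -7*B
-H(g) = -(-7)*(-144) = -1*1008 = -1008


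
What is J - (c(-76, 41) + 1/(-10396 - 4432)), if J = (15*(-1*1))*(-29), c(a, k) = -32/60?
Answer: 96871339/222420 ≈ 435.53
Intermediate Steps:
c(a, k) = -8/15 (c(a, k) = -32*1/60 = -8/15)
J = 435 (J = (15*(-1))*(-29) = -15*(-29) = 435)
J - (c(-76, 41) + 1/(-10396 - 4432)) = 435 - (-8/15 + 1/(-10396 - 4432)) = 435 - (-8/15 + 1/(-14828)) = 435 - (-8/15 - 1/14828) = 435 - 1*(-118639/222420) = 435 + 118639/222420 = 96871339/222420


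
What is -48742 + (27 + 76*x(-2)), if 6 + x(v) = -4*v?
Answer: -48563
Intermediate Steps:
x(v) = -6 - 4*v
-48742 + (27 + 76*x(-2)) = -48742 + (27 + 76*(-6 - 4*(-2))) = -48742 + (27 + 76*(-6 + 8)) = -48742 + (27 + 76*2) = -48742 + (27 + 152) = -48742 + 179 = -48563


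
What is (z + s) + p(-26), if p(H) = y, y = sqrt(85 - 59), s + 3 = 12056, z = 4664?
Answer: 16717 + sqrt(26) ≈ 16722.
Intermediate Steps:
s = 12053 (s = -3 + 12056 = 12053)
y = sqrt(26) ≈ 5.0990
p(H) = sqrt(26)
(z + s) + p(-26) = (4664 + 12053) + sqrt(26) = 16717 + sqrt(26)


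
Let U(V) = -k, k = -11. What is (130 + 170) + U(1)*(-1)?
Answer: 289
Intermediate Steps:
U(V) = 11 (U(V) = -1*(-11) = 11)
(130 + 170) + U(1)*(-1) = (130 + 170) + 11*(-1) = 300 - 11 = 289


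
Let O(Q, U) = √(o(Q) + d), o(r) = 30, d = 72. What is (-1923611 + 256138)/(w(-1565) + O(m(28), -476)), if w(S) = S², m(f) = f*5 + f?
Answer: -4084016558425/5998703100523 + 1667473*√102/5998703100523 ≈ -0.68081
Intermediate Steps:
m(f) = 6*f (m(f) = 5*f + f = 6*f)
O(Q, U) = √102 (O(Q, U) = √(30 + 72) = √102)
(-1923611 + 256138)/(w(-1565) + O(m(28), -476)) = (-1923611 + 256138)/((-1565)² + √102) = -1667473/(2449225 + √102)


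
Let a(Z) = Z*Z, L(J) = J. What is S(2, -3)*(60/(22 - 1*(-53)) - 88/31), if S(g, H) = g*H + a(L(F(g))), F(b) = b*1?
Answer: 632/155 ≈ 4.0774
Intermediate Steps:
F(b) = b
a(Z) = Z**2
S(g, H) = g**2 + H*g (S(g, H) = g*H + g**2 = H*g + g**2 = g**2 + H*g)
S(2, -3)*(60/(22 - 1*(-53)) - 88/31) = (2*(-3 + 2))*(60/(22 - 1*(-53)) - 88/31) = (2*(-1))*(60/(22 + 53) - 88*1/31) = -2*(60/75 - 88/31) = -2*(60*(1/75) - 88/31) = -2*(4/5 - 88/31) = -2*(-316/155) = 632/155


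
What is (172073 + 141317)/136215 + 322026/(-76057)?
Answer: -4005853672/2072020851 ≈ -1.9333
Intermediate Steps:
(172073 + 141317)/136215 + 322026/(-76057) = 313390*(1/136215) + 322026*(-1/76057) = 62678/27243 - 322026/76057 = -4005853672/2072020851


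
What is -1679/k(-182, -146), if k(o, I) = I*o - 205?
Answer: -1679/26367 ≈ -0.063678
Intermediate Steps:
k(o, I) = -205 + I*o
-1679/k(-182, -146) = -1679/(-205 - 146*(-182)) = -1679/(-205 + 26572) = -1679/26367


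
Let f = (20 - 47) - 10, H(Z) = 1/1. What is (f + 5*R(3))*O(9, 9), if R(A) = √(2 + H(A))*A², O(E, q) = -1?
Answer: 37 - 45*√3 ≈ -40.942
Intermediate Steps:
H(Z) = 1
f = -37 (f = -27 - 10 = -37)
R(A) = √3*A² (R(A) = √(2 + 1)*A² = √3*A²)
(f + 5*R(3))*O(9, 9) = (-37 + 5*(√3*3²))*(-1) = (-37 + 5*(√3*9))*(-1) = (-37 + 5*(9*√3))*(-1) = (-37 + 45*√3)*(-1) = 37 - 45*√3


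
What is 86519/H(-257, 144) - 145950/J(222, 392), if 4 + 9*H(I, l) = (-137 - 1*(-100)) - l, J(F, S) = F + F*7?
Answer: -6350993/1480 ≈ -4291.2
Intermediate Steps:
J(F, S) = 8*F (J(F, S) = F + 7*F = 8*F)
H(I, l) = -41/9 - l/9 (H(I, l) = -4/9 + ((-137 - 1*(-100)) - l)/9 = -4/9 + ((-137 + 100) - l)/9 = -4/9 + (-37 - l)/9 = -4/9 + (-37/9 - l/9) = -41/9 - l/9)
86519/H(-257, 144) - 145950/J(222, 392) = 86519/(-41/9 - 1/9*144) - 145950/(8*222) = 86519/(-41/9 - 16) - 145950/1776 = 86519/(-185/9) - 145950*1/1776 = 86519*(-9/185) - 24325/296 = -778671/185 - 24325/296 = -6350993/1480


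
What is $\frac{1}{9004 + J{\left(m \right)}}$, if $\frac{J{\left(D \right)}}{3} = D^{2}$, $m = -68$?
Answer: $\frac{1}{22876} \approx 4.3714 \cdot 10^{-5}$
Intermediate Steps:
$J{\left(D \right)} = 3 D^{2}$
$\frac{1}{9004 + J{\left(m \right)}} = \frac{1}{9004 + 3 \left(-68\right)^{2}} = \frac{1}{9004 + 3 \cdot 4624} = \frac{1}{9004 + 13872} = \frac{1}{22876}$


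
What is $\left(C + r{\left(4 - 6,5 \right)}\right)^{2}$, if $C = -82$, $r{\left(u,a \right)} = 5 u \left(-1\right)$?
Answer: $5184$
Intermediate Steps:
$r{\left(u,a \right)} = - 5 u$
$\left(C + r{\left(4 - 6,5 \right)}\right)^{2} = \left(-82 - 5 \left(4 - 6\right)\right)^{2} = \left(-82 - -10\right)^{2} = \left(-82 + 10\right)^{2} = \left(-72\right)^{2} = 5184$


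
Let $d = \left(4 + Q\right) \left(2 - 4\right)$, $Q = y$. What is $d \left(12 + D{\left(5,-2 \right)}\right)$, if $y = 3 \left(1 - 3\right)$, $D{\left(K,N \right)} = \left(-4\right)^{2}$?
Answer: $112$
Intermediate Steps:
$D{\left(K,N \right)} = 16$
$y = -6$ ($y = 3 \left(-2\right) = -6$)
$Q = -6$
$d = 4$ ($d = \left(4 - 6\right) \left(2 - 4\right) = \left(-2\right) \left(-2\right) = 4$)
$d \left(12 + D{\left(5,-2 \right)}\right) = 4 \left(12 + 16\right) = 4 \cdot 28 = 112$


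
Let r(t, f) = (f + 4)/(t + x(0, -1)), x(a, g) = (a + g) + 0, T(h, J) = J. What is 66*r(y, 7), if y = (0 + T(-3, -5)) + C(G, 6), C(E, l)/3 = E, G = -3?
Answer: -242/5 ≈ -48.400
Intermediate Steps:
C(E, l) = 3*E
x(a, g) = a + g
y = -14 (y = (0 - 5) + 3*(-3) = -5 - 9 = -14)
r(t, f) = (4 + f)/(-1 + t) (r(t, f) = (f + 4)/(t + (0 - 1)) = (4 + f)/(t - 1) = (4 + f)/(-1 + t))
66*r(y, 7) = 66*((4 + 7)/(-1 - 14)) = 66*(11/(-15)) = 66*(-1/15*11) = 66*(-11/15) = -242/5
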